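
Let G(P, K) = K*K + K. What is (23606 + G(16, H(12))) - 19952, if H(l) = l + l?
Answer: 4254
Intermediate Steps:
H(l) = 2*l
G(P, K) = K + K**2 (G(P, K) = K**2 + K = K + K**2)
(23606 + G(16, H(12))) - 19952 = (23606 + (2*12)*(1 + 2*12)) - 19952 = (23606 + 24*(1 + 24)) - 19952 = (23606 + 24*25) - 19952 = (23606 + 600) - 19952 = 24206 - 19952 = 4254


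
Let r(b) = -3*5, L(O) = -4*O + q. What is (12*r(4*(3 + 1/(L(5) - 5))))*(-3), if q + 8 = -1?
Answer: 540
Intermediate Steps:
q = -9 (q = -8 - 1 = -9)
L(O) = -9 - 4*O (L(O) = -4*O - 9 = -9 - 4*O)
r(b) = -15
(12*r(4*(3 + 1/(L(5) - 5))))*(-3) = (12*(-15))*(-3) = -180*(-3) = 540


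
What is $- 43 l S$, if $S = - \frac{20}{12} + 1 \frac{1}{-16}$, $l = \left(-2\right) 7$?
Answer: $- \frac{24983}{24} \approx -1041.0$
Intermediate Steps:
$l = -14$
$S = - \frac{83}{48}$ ($S = \left(-20\right) \frac{1}{12} + 1 \left(- \frac{1}{16}\right) = - \frac{5}{3} - \frac{1}{16} = - \frac{83}{48} \approx -1.7292$)
$- 43 l S = \left(-43\right) \left(-14\right) \left(- \frac{83}{48}\right) = 602 \left(- \frac{83}{48}\right) = - \frac{24983}{24}$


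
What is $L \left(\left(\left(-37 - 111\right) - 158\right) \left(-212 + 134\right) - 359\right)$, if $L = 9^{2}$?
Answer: $1904229$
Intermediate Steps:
$L = 81$
$L \left(\left(\left(-37 - 111\right) - 158\right) \left(-212 + 134\right) - 359\right) = 81 \left(\left(\left(-37 - 111\right) - 158\right) \left(-212 + 134\right) - 359\right) = 81 \left(\left(\left(-37 - 111\right) - 158\right) \left(-78\right) - 359\right) = 81 \left(\left(-148 - 158\right) \left(-78\right) - 359\right) = 81 \left(\left(-306\right) \left(-78\right) - 359\right) = 81 \left(23868 - 359\right) = 81 \cdot 23509 = 1904229$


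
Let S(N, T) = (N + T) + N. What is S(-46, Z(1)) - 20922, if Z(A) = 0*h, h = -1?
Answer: -21014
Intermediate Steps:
Z(A) = 0 (Z(A) = 0*(-1) = 0)
S(N, T) = T + 2*N
S(-46, Z(1)) - 20922 = (0 + 2*(-46)) - 20922 = (0 - 92) - 20922 = -92 - 20922 = -21014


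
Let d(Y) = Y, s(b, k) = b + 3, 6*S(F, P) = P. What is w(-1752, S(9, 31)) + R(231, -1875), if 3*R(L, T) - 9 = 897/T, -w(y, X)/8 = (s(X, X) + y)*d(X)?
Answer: 405457228/5625 ≈ 72081.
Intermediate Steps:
S(F, P) = P/6
s(b, k) = 3 + b
w(y, X) = -8*X*(3 + X + y) (w(y, X) = -8*((3 + X) + y)*X = -8*(3 + X + y)*X = -8*X*(3 + X + y))
R(L, T) = 3 + 299/T (R(L, T) = 3 + (897/T)/3 = 3 + 299/T)
w(-1752, S(9, 31)) + R(231, -1875) = -8*(1/6)*31*(3 + (1/6)*31 - 1752) + (3 + 299/(-1875)) = -8*31/6*(3 + 31/6 - 1752) + (3 + 299*(-1/1875)) = -8*31/6*(-10463/6) + (3 - 299/1875) = 648706/9 + 5326/1875 = 405457228/5625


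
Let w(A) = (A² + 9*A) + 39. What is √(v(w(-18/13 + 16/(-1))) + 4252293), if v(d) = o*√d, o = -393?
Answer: √(718637517 - 25545*√1249)/13 ≈ 2060.8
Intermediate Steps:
w(A) = 39 + A² + 9*A
v(d) = -393*√d
√(v(w(-18/13 + 16/(-1))) + 4252293) = √(-393*√(39 + (-18/13 + 16/(-1))² + 9*(-18/13 + 16/(-1))) + 4252293) = √(-393*√(39 + (-18*1/13 + 16*(-1))² + 9*(-18*1/13 + 16*(-1))) + 4252293) = √(-393*√(39 + (-18/13 - 16)² + 9*(-18/13 - 16)) + 4252293) = √(-393*√(39 + (-226/13)² + 9*(-226/13)) + 4252293) = √(-393*√(39 + 51076/169 - 2034/13) + 4252293) = √(-1965*√1249/13 + 4252293) = √(4252293 - 1965*√1249/13)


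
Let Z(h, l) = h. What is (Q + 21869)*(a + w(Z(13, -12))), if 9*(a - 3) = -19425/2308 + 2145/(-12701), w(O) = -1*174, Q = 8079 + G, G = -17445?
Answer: -4847933737423/2254916 ≈ -2.1499e+6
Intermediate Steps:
Q = -9366 (Q = 8079 - 17445 = -9366)
w(O) = -174
a = 4613743/2254916 (a = 3 + (-19425/2308 + 2145/(-12701))/9 = 3 + (-19425*1/2308 + 2145*(-1/12701))/9 = 3 + (-19425/2308 - 165/977)/9 = 3 + (1/9)*(-19359045/2254916) = 3 - 2151005/2254916 = 4613743/2254916 ≈ 2.0461)
(Q + 21869)*(a + w(Z(13, -12))) = (-9366 + 21869)*(4613743/2254916 - 174) = 12503*(-387741641/2254916) = -4847933737423/2254916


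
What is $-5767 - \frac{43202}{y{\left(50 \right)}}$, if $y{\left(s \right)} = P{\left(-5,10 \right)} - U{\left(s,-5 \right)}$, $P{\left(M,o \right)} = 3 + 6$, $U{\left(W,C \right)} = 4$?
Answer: $- \frac{72037}{5} \approx -14407.0$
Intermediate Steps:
$P{\left(M,o \right)} = 9$
$y{\left(s \right)} = 5$ ($y{\left(s \right)} = 9 - 4 = 5$)
$-5767 - \frac{43202}{y{\left(50 \right)}} = -5767 - \frac{43202}{5} = - \frac{72037}{5}$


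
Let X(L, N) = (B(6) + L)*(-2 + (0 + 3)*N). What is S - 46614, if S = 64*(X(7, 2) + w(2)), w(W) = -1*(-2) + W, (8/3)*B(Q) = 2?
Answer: -44374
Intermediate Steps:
B(Q) = 3/4 (B(Q) = (3/8)*2 = 3/4)
X(L, N) = (-2 + 3*N)*(3/4 + L) (X(L, N) = (3/4 + L)*(-2 + (0 + 3)*N) = (3/4 + L)*(-2 + 3*N) = (-2 + 3*N)*(3/4 + L))
w(W) = 2 + W
S = 2240 (S = 64*((-3/2 - 2*7 + (9/4)*2 + 3*7*2) + (2 + 2)) = 64*((-3/2 - 14 + 9/2 + 42) + 4) = 64*(31 + 4) = 64*35 = 2240)
S - 46614 = 2240 - 46614 = -44374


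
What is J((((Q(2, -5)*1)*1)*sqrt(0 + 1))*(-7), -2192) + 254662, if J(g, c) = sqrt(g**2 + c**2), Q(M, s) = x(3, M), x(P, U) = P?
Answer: 254662 + sqrt(4805305) ≈ 2.5685e+5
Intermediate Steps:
Q(M, s) = 3
J(g, c) = sqrt(c**2 + g**2)
J((((Q(2, -5)*1)*1)*sqrt(0 + 1))*(-7), -2192) + 254662 = sqrt((-2192)**2 + ((((3*1)*1)*sqrt(0 + 1))*(-7))**2) + 254662 = sqrt(4804864 + (((3*1)*sqrt(1))*(-7))**2) + 254662 = sqrt(4804864 + ((3*1)*(-7))**2) + 254662 = sqrt(4804864 + (3*(-7))**2) + 254662 = sqrt(4804864 + (-21)**2) + 254662 = sqrt(4804864 + 441) + 254662 = sqrt(4805305) + 254662 = 254662 + sqrt(4805305)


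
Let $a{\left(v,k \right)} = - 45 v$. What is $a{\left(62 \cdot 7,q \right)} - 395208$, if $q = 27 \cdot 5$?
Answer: $-414738$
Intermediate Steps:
$q = 135$
$a{\left(62 \cdot 7,q \right)} - 395208 = - 45 \cdot 62 \cdot 7 - 395208 = \left(-45\right) 434 - 395208 = -19530 - 395208 = -414738$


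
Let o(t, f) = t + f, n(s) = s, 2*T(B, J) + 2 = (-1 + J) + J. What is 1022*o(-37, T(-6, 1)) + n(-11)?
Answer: -38336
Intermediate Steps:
T(B, J) = -3/2 + J (T(B, J) = -1 + ((-1 + J) + J)/2 = -1 + (-1 + 2*J)/2 = -1 + (-1/2 + J) = -3/2 + J)
o(t, f) = f + t
1022*o(-37, T(-6, 1)) + n(-11) = 1022*((-3/2 + 1) - 37) - 11 = 1022*(-1/2 - 37) - 11 = 1022*(-75/2) - 11 = -38325 - 11 = -38336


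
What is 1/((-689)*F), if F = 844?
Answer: -1/581516 ≈ -1.7196e-6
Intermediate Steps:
1/((-689)*F) = 1/(-689*844) = -1/689*1/844 = -1/581516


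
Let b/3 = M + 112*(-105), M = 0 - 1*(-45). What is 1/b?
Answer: -1/35145 ≈ -2.8454e-5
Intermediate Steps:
M = 45 (M = 0 + 45 = 45)
b = -35145 (b = 3*(45 + 112*(-105)) = 3*(45 - 11760) = 3*(-11715) = -35145)
1/b = 1/(-35145) = -1/35145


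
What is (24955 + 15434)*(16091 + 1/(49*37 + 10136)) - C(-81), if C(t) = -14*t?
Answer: 2588544802958/3983 ≈ 6.4990e+8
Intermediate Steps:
(24955 + 15434)*(16091 + 1/(49*37 + 10136)) - C(-81) = (24955 + 15434)*(16091 + 1/(49*37 + 10136)) - (-14)*(-81) = 40389*(16091 + 1/(1813 + 10136)) - 1*1134 = 40389*(16091 + 1/11949) - 1134 = 40389*(192271360/11949) - 1134 = 2588549319680/3983 - 1134 = 2588544802958/3983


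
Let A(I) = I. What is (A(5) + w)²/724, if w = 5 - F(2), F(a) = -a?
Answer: 36/181 ≈ 0.19889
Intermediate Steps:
w = 7 (w = 5 - (-1)*2 = 5 - 1*(-2) = 5 + 2 = 7)
(A(5) + w)²/724 = (5 + 7)²/724 = 12²*(1/724) = 144*(1/724) = 36/181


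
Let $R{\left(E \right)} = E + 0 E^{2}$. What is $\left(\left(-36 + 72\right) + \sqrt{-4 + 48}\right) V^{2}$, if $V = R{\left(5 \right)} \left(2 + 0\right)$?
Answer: $3600 + 200 \sqrt{11} \approx 4263.3$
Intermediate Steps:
$R{\left(E \right)} = E$ ($R{\left(E \right)} = E + 0 = E$)
$V = 10$ ($V = 5 \left(2 + 0\right) = 5 \cdot 2 = 10$)
$\left(\left(-36 + 72\right) + \sqrt{-4 + 48}\right) V^{2} = \left(\left(-36 + 72\right) + \sqrt{-4 + 48}\right) 10^{2} = \left(36 + \sqrt{44}\right) 100 = \left(36 + 2 \sqrt{11}\right) 100 = 3600 + 200 \sqrt{11}$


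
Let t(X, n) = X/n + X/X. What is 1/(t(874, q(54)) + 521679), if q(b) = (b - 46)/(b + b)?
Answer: 1/533479 ≈ 1.8745e-6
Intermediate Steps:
q(b) = (-46 + b)/(2*b) (q(b) = (-46 + b)/((2*b)) = (-46 + b)*(1/(2*b)) = (-46 + b)/(2*b))
t(X, n) = 1 + X/n (t(X, n) = X/n + 1 = 1 + X/n)
1/(t(874, q(54)) + 521679) = 1/((874 + (1/2)*(-46 + 54)/54)/(((1/2)*(-46 + 54)/54)) + 521679) = 1/((874 + (1/2)*(1/54)*8)/(((1/2)*(1/54)*8)) + 521679) = 1/((874 + 2/27)/(2/27) + 521679) = 1/((27/2)*(23600/27) + 521679) = 1/(11800 + 521679) = 1/533479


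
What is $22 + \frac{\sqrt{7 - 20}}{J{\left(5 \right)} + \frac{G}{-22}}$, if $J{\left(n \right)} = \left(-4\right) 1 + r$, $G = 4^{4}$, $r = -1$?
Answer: $22 - \frac{11 i \sqrt{13}}{183} \approx 22.0 - 0.21673 i$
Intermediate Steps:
$G = 256$
$J{\left(n \right)} = -5$ ($J{\left(n \right)} = \left(-4\right) 1 - 1 = -4 - 1 = -5$)
$22 + \frac{\sqrt{7 - 20}}{J{\left(5 \right)} + \frac{G}{-22}} = 22 + \frac{\sqrt{7 - 20}}{-5 + \frac{256}{-22}} = 22 + \frac{\sqrt{-13}}{-5 + 256 \left(- \frac{1}{22}\right)} = 22 + \frac{i \sqrt{13}}{-5 - \frac{128}{11}} = 22 + \frac{i \sqrt{13}}{- \frac{183}{11}} = 22 - \frac{11 i \sqrt{13}}{183}$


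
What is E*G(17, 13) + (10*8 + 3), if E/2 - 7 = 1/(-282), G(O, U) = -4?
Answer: 3811/141 ≈ 27.028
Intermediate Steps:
E = 1973/141 (E = 14 + 2/(-282) = 14 + 2*(-1/282) = 14 - 1/141 = 1973/141 ≈ 13.993)
E*G(17, 13) + (10*8 + 3) = (1973/141)*(-4) + (10*8 + 3) = -7892/141 + (80 + 3) = -7892/141 + 83 = 3811/141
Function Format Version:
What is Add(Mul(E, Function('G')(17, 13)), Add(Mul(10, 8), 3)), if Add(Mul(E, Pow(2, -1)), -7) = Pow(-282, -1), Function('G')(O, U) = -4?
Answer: Rational(3811, 141) ≈ 27.028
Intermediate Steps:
E = Rational(1973, 141) (E = Add(14, Mul(2, Pow(-282, -1))) = Add(14, Mul(2, Rational(-1, 282))) = Add(14, Rational(-1, 141)) = Rational(1973, 141) ≈ 13.993)
Add(Mul(E, Function('G')(17, 13)), Add(Mul(10, 8), 3)) = Add(Mul(Rational(1973, 141), -4), Add(Mul(10, 8), 3)) = Add(Rational(-7892, 141), Add(80, 3)) = Add(Rational(-7892, 141), 83) = Rational(3811, 141)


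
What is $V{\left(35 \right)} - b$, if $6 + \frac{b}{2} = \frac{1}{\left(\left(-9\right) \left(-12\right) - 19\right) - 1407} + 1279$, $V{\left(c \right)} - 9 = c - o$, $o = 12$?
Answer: $- \frac{1656725}{659} \approx -2514.0$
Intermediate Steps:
$V{\left(c \right)} = -3 + c$ ($V{\left(c \right)} = 9 + \left(c - 12\right) = 9 + \left(-12 + c\right) = -3 + c$)
$b = \frac{1677813}{659}$ ($b = -12 + 2 \left(\frac{1}{\left(\left(-9\right) \left(-12\right) - 19\right) - 1407} + 1279\right) = -12 + 2 \left(\frac{1}{\left(108 - 19\right) - 1407} + 1279\right) = -12 + 2 \left(\frac{1}{89 - 1407} + 1279\right) = -12 + 2 \left(\frac{1}{-1318} + 1279\right) = -12 + 2 \left(- \frac{1}{1318} + 1279\right) = -12 + 2 \cdot \frac{1685721}{1318} = -12 + \frac{1685721}{659} = \frac{1677813}{659} \approx 2546.0$)
$V{\left(35 \right)} - b = \left(-3 + 35\right) - \frac{1677813}{659} = 32 - \frac{1677813}{659} = - \frac{1656725}{659}$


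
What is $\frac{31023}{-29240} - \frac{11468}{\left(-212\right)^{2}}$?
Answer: $- \frac{108101377}{82135160} \approx -1.3161$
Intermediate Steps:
$\frac{31023}{-29240} - \frac{11468}{\left(-212\right)^{2}} = 31023 \left(- \frac{1}{29240}\right) - \frac{11468}{44944} = - \frac{31023}{29240} - \frac{2867}{11236} = - \frac{108101377}{82135160}$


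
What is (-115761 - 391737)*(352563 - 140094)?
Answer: -107827592562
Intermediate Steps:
(-115761 - 391737)*(352563 - 140094) = -507498*212469 = -107827592562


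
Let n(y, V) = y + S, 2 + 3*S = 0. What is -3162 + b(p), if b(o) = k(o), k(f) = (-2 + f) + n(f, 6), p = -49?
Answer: -9788/3 ≈ -3262.7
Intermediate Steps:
S = -⅔ (S = -⅔ + (⅓)*0 = -⅔ + 0 = -⅔ ≈ -0.66667)
n(y, V) = -⅔ + y (n(y, V) = y - ⅔ = -⅔ + y)
k(f) = -8/3 + 2*f (k(f) = (-2 + f) + (-⅔ + f) = -8/3 + 2*f)
b(o) = -8/3 + 2*o
-3162 + b(p) = -3162 + (-8/3 + 2*(-49)) = -3162 + (-8/3 - 98) = -3162 - 302/3 = -9788/3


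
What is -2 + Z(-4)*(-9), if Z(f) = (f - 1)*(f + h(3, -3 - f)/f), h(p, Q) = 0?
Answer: -182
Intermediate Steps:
Z(f) = f*(-1 + f) (Z(f) = (f - 1)*(f + 0/f) = (-1 + f)*(f + 0) = (-1 + f)*f = f*(-1 + f))
-2 + Z(-4)*(-9) = -2 - 4*(-1 - 4)*(-9) = -2 - 4*(-5)*(-9) = -2 + 20*(-9) = -2 - 180 = -182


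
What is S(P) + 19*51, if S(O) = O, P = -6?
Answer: 963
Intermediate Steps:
S(P) + 19*51 = -6 + 19*51 = -6 + 969 = 963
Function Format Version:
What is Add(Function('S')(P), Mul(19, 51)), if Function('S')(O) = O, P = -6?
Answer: 963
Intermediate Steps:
Add(Function('S')(P), Mul(19, 51)) = Add(-6, Mul(19, 51)) = Add(-6, 969) = 963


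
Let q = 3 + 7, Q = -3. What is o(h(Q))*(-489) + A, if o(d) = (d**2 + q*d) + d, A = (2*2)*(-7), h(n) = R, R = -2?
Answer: 8774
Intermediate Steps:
h(n) = -2
A = -28 (A = 4*(-7) = -28)
q = 10
o(d) = d**2 + 11*d (o(d) = (d**2 + 10*d) + d = d**2 + 11*d)
o(h(Q))*(-489) + A = -2*(11 - 2)*(-489) - 28 = -2*9*(-489) - 28 = -18*(-489) - 28 = 8802 - 28 = 8774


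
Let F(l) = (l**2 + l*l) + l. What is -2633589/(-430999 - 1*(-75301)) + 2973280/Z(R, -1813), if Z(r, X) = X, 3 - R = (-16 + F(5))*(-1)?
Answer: -16711350041/10236198 ≈ -1632.6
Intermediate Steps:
F(l) = l + 2*l**2 (F(l) = (l**2 + l**2) + l = 2*l**2 + l = l + 2*l**2)
R = 42 (R = 3 - (-16 + 5*(1 + 2*5))*(-1) = 3 - (-16 + 5*(1 + 10))*(-1) = 3 - (-16 + 5*11)*(-1) = 3 - (-16 + 55)*(-1) = 3 - 39*(-1) = 3 - 1*(-39) = 3 + 39 = 42)
-2633589/(-430999 - 1*(-75301)) + 2973280/Z(R, -1813) = -2633589/(-430999 - 1*(-75301)) + 2973280/(-1813) = -2633589/(-430999 + 75301) + 2973280*(-1/1813) = -2633589/(-355698) - 2973280/1813 = -2633589*(-1/355698) - 2973280/1813 = 41803/5646 - 2973280/1813 = -16711350041/10236198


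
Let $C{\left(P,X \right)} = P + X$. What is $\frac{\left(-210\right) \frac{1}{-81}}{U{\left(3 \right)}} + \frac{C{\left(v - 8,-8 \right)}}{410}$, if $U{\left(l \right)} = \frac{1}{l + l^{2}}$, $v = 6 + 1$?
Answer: $\frac{114719}{3690} \approx 31.089$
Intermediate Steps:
$v = 7$
$\frac{\left(-210\right) \frac{1}{-81}}{U{\left(3 \right)}} + \frac{C{\left(v - 8,-8 \right)}}{410} = \frac{\left(-210\right) \frac{1}{-81}}{\frac{1}{3} \frac{1}{1 + 3}} + \frac{\left(7 - 8\right) - 8}{410} = \frac{\left(-210\right) \left(- \frac{1}{81}\right)}{\frac{1}{3} \cdot \frac{1}{4}} + \left(\left(7 - 8\right) - 8\right) \frac{1}{410} = \frac{70}{27 \cdot \frac{1}{3} \cdot \frac{1}{4}} + \left(-1 - 8\right) \frac{1}{410} = \frac{70 \frac{1}{\frac{1}{12}}}{27} - \frac{9}{410} = \frac{70}{27} \cdot 12 - \frac{9}{410} = \frac{280}{9} - \frac{9}{410} = \frac{114719}{3690}$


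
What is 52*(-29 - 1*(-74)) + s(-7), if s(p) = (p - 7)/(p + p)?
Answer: 2341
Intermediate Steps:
s(p) = (-7 + p)/(2*p) (s(p) = (-7 + p)/((2*p)) = (-7 + p)*(1/(2*p)) = (-7 + p)/(2*p))
52*(-29 - 1*(-74)) + s(-7) = 52*(-29 - 1*(-74)) + (1/2)*(-7 - 7)/(-7) = 52*(-29 + 74) + (1/2)*(-1/7)*(-14) = 52*45 + 1 = 2340 + 1 = 2341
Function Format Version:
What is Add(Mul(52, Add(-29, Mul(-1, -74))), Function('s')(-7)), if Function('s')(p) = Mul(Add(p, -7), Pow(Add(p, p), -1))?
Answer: 2341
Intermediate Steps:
Function('s')(p) = Mul(Rational(1, 2), Pow(p, -1), Add(-7, p)) (Function('s')(p) = Mul(Add(-7, p), Pow(Mul(2, p), -1)) = Mul(Add(-7, p), Mul(Rational(1, 2), Pow(p, -1))) = Mul(Rational(1, 2), Pow(p, -1), Add(-7, p)))
Add(Mul(52, Add(-29, Mul(-1, -74))), Function('s')(-7)) = Add(Mul(52, Add(-29, Mul(-1, -74))), Mul(Rational(1, 2), Pow(-7, -1), Add(-7, -7))) = Add(Mul(52, Add(-29, 74)), Mul(Rational(1, 2), Rational(-1, 7), -14)) = Add(Mul(52, 45), 1) = Add(2340, 1) = 2341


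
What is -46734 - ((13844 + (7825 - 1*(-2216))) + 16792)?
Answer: -87411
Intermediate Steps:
-46734 - ((13844 + (7825 - 1*(-2216))) + 16792) = -46734 - ((13844 + (7825 + 2216)) + 16792) = -46734 - ((13844 + 10041) + 16792) = -46734 - (23885 + 16792) = -46734 - 1*40677 = -46734 - 40677 = -87411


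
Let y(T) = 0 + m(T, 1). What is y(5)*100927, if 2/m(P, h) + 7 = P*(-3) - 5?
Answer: -201854/27 ≈ -7476.1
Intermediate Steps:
m(P, h) = 2/(-12 - 3*P) (m(P, h) = 2/(-7 + (P*(-3) - 5)) = 2/(-7 + (-3*P - 5)) = 2/(-7 + (-5 - 3*P)) = 2/(-12 - 3*P))
y(T) = -2/(12 + 3*T) (y(T) = 0 - 2/(12 + 3*T) = -2/(12 + 3*T))
y(5)*100927 = -2/(12 + 3*5)*100927 = -2/(12 + 15)*100927 = -2/27*100927 = -201854/27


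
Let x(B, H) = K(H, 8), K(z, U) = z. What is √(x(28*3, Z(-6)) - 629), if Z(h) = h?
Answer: I*√635 ≈ 25.199*I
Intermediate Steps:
x(B, H) = H
√(x(28*3, Z(-6)) - 629) = √(-6 - 629) = √(-635) = I*√635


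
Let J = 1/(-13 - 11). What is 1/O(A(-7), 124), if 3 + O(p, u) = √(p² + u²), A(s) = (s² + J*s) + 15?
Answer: 1728/11232241 + 120*√449497/11232241 ≈ 0.0073166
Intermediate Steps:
J = -1/24 (J = 1/(-24) = -1/24 ≈ -0.041667)
A(s) = 15 + s² - s/24 (A(s) = (s² - s/24) + 15 = 15 + s² - s/24)
O(p, u) = -3 + √(p² + u²)
1/O(A(-7), 124) = 1/(-3 + √((15 + (-7)² - 1/24*(-7))² + 124²)) = 1/(-3 + √((15 + 49 + 7/24)² + 15376)) = 1/(-3 + √((1543/24)² + 15376)) = 1/(-3 + √(2380849/576 + 15376)) = 1/(-3 + √(11237425/576)) = 1/(-3 + 5*√449497/24)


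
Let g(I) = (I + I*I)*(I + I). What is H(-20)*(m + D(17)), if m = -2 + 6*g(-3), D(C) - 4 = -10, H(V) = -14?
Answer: 3136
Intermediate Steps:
D(C) = -6 (D(C) = 4 - 10 = -6)
g(I) = 2*I*(I + I**2) (g(I) = (I + I**2)*(2*I) = 2*I*(I + I**2))
m = -218 (m = -2 + 6*(2*(-3)**2*(1 - 3)) = -2 + 6*(2*9*(-2)) = -2 + 6*(-36) = -2 - 216 = -218)
H(-20)*(m + D(17)) = -14*(-218 - 6) = -14*(-224) = 3136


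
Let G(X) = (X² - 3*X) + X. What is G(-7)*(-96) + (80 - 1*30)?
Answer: -5998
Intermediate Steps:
G(X) = X² - 2*X
G(-7)*(-96) + (80 - 1*30) = -7*(-2 - 7)*(-96) + (80 - 1*30) = -7*(-9)*(-96) + (80 - 30) = 63*(-96) + 50 = -6048 + 50 = -5998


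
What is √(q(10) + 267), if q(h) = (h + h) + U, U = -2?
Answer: √285 ≈ 16.882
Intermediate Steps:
q(h) = -2 + 2*h (q(h) = (h + h) - 2 = 2*h - 2 = -2 + 2*h)
√(q(10) + 267) = √((-2 + 2*10) + 267) = √((-2 + 20) + 267) = √(18 + 267) = √285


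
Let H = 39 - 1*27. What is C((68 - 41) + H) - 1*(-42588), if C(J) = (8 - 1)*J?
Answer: 42861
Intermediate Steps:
H = 12 (H = 39 - 27 = 12)
C(J) = 7*J
C((68 - 41) + H) - 1*(-42588) = 7*((68 - 41) + 12) - 1*(-42588) = 7*(27 + 12) + 42588 = 7*39 + 42588 = 273 + 42588 = 42861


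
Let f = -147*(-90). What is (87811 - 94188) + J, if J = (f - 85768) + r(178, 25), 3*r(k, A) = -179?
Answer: -236924/3 ≈ -78975.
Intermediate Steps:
r(k, A) = -179/3 (r(k, A) = (1/3)*(-179) = -179/3)
f = 13230
J = -217793/3 (J = (13230 - 85768) - 179/3 = -72538 - 179/3 = -217793/3 ≈ -72598.)
(87811 - 94188) + J = (87811 - 94188) - 217793/3 = -6377 - 217793/3 = -236924/3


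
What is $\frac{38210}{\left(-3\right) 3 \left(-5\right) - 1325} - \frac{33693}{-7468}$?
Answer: $- \frac{6055631}{238976} \approx -25.34$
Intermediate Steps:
$\frac{38210}{\left(-3\right) 3 \left(-5\right) - 1325} - \frac{33693}{-7468} = \frac{38210}{\left(-9\right) \left(-5\right) - 1325} - - \frac{33693}{7468} = \frac{38210}{45 - 1325} + \frac{33693}{7468} = \frac{38210}{-1280} + \frac{33693}{7468} = 38210 \left(- \frac{1}{1280}\right) + \frac{33693}{7468} = - \frac{3821}{128} + \frac{33693}{7468} = - \frac{6055631}{238976}$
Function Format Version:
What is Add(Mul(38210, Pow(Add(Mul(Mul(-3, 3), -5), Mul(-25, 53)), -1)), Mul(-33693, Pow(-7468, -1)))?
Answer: Rational(-6055631, 238976) ≈ -25.340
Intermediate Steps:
Add(Mul(38210, Pow(Add(Mul(Mul(-3, 3), -5), Mul(-25, 53)), -1)), Mul(-33693, Pow(-7468, -1))) = Add(Mul(38210, Pow(Add(Mul(-9, -5), -1325), -1)), Mul(-33693, Rational(-1, 7468))) = Add(Mul(38210, Pow(Add(45, -1325), -1)), Rational(33693, 7468)) = Add(Mul(38210, Pow(-1280, -1)), Rational(33693, 7468)) = Add(Mul(38210, Rational(-1, 1280)), Rational(33693, 7468)) = Add(Rational(-3821, 128), Rational(33693, 7468)) = Rational(-6055631, 238976)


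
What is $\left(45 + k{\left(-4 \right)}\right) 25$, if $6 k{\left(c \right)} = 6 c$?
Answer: $1025$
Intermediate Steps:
$k{\left(c \right)} = c$ ($k{\left(c \right)} = \frac{6 c}{6} = c$)
$\left(45 + k{\left(-4 \right)}\right) 25 = \left(45 - 4\right) 25 = 41 \cdot 25 = 1025$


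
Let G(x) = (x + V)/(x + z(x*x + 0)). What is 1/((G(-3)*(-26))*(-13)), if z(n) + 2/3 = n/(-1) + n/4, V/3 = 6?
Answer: -25/12168 ≈ -0.0020546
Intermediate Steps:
V = 18 (V = 3*6 = 18)
z(n) = -⅔ - 3*n/4 (z(n) = -⅔ + (n/(-1) + n/4) = -⅔ + (n*(-1) + n*(¼)) = -⅔ + (-n + n/4) = -⅔ - 3*n/4)
G(x) = (18 + x)/(-⅔ + x - 3*x²/4) (G(x) = (x + 18)/(x + (-⅔ - 3*(x*x + 0)/4)) = (18 + x)/(x + (-⅔ - 3*(x² + 0)/4)) = (18 + x)/(x + (-⅔ - 3*x²/4)) = (18 + x)/(-⅔ + x - 3*x²/4))
1/((G(-3)*(-26))*(-13)) = 1/(((12*(-18 - 1*(-3))/(8 - 12*(-3) + 9*(-3)²))*(-26))*(-13)) = 1/(((12*(-18 + 3)/(8 + 36 + 9*9))*(-26))*(-13)) = 1/(((12*(-15)/(8 + 36 + 81))*(-26))*(-13)) = 1/(((12*(-15)/125)*(-26))*(-13)) = 1/(((12*(1/125)*(-15))*(-26))*(-13)) = 1/(-36/25*(-26)*(-13)) = 1/((936/25)*(-13)) = 1/(-12168/25) = -25/12168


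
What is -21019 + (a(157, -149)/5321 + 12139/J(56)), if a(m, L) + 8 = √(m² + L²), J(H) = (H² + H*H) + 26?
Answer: -704316998267/33511658 + 5*√1874/5321 ≈ -21017.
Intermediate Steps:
J(H) = 26 + 2*H² (J(H) = (H² + H²) + 26 = 2*H² + 26 = 26 + 2*H²)
a(m, L) = -8 + √(L² + m²) (a(m, L) = -8 + √(m² + L²) = -8 + √(L² + m²))
-21019 + (a(157, -149)/5321 + 12139/J(56)) = -21019 + ((-8 + √((-149)² + 157²))/5321 + 12139/(26 + 2*56²)) = -21019 + ((-8 + √(22201 + 24649))*(1/5321) + 12139/(26 + 2*3136)) = -21019 + ((-8 + √46850)*(1/5321) + 12139/(26 + 6272)) = -21019 + ((-8 + 5*√1874)*(1/5321) + 12139/6298) = -21019 + ((-8/5321 + 5*√1874/5321) + 12139*(1/6298)) = -21019 + ((-8/5321 + 5*√1874/5321) + 12139/6298) = -21019 + (64541235/33511658 + 5*√1874/5321) = -704316998267/33511658 + 5*√1874/5321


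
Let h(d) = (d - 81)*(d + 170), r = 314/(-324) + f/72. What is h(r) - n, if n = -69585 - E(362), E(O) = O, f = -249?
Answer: 23431717201/419904 ≈ 55803.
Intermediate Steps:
r = -2869/648 (r = 314/(-324) - 249/72 = 314*(-1/324) - 249*1/72 = -157/162 - 83/24 = -2869/648 ≈ -4.4275)
n = -69947 (n = -69585 - 1*362 = -69585 - 362 = -69947)
h(d) = (-81 + d)*(170 + d)
h(r) - n = (-13770 + (-2869/648)**2 + 89*(-2869/648)) - 1*(-69947) = (-13770 + 8231161/419904 - 255341/648) + 69947 = -5939307887/419904 + 69947 = 23431717201/419904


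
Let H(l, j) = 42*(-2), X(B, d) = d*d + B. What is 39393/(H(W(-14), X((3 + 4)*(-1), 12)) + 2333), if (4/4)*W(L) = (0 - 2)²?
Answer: 39393/2249 ≈ 17.516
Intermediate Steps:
W(L) = 4 (W(L) = (0 - 2)² = (-2)² = 4)
X(B, d) = B + d² (X(B, d) = d² + B = B + d²)
H(l, j) = -84
39393/(H(W(-14), X((3 + 4)*(-1), 12)) + 2333) = 39393/(-84 + 2333) = 39393/2249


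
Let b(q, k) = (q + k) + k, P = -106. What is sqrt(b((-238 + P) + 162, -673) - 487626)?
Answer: I*sqrt(489154) ≈ 699.4*I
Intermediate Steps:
b(q, k) = q + 2*k (b(q, k) = (k + q) + k = q + 2*k)
sqrt(b((-238 + P) + 162, -673) - 487626) = sqrt((((-238 - 106) + 162) + 2*(-673)) - 487626) = sqrt(((-344 + 162) - 1346) - 487626) = sqrt((-182 - 1346) - 487626) = sqrt(-1528 - 487626) = sqrt(-489154) = I*sqrt(489154)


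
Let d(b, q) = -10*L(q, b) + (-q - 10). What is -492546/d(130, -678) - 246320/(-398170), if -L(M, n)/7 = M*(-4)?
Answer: -7459555513/3792728518 ≈ -1.9668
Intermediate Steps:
L(M, n) = 28*M (L(M, n) = -7*M*(-4) = -(-28)*M = 28*M)
d(b, q) = -10 - 281*q (d(b, q) = -280*q + (-q - 10) = -280*q + (-10 - q) = -10 - 281*q)
-492546/d(130, -678) - 246320/(-398170) = -492546/(-10 - 281*(-678)) - 246320/(-398170) = -492546/(-10 + 190518) - 246320*(-1/398170) = -492546/190508 + 24632/39817 = -492546*1/190508 + 24632/39817 = -246273/95254 + 24632/39817 = -7459555513/3792728518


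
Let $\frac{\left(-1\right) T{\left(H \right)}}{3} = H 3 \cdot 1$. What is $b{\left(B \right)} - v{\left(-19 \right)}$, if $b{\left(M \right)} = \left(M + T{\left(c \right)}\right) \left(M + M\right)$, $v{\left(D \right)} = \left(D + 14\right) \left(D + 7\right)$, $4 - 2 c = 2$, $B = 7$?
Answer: $-88$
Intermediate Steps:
$c = 1$ ($c = 2 - 1 = 1$)
$T{\left(H \right)} = - 9 H$ ($T{\left(H \right)} = - 3 H 3 \cdot 1 = - 3 \cdot 3 H 1 = - 3 \cdot 3 H = - 9 H$)
$v{\left(D \right)} = \left(7 + D\right) \left(14 + D\right)$ ($v{\left(D \right)} = \left(14 + D\right) \left(7 + D\right) = \left(7 + D\right) \left(14 + D\right)$)
$b{\left(M \right)} = 2 M \left(-9 + M\right)$ ($b{\left(M \right)} = \left(M - 9\right) \left(M + M\right) = \left(M - 9\right) 2 M = \left(-9 + M\right) 2 M = 2 M \left(-9 + M\right)$)
$b{\left(B \right)} - v{\left(-19 \right)} = 2 \cdot 7 \left(-9 + 7\right) - \left(98 + \left(-19\right)^{2} + 21 \left(-19\right)\right) = 2 \cdot 7 \left(-2\right) - \left(98 + 361 - 399\right) = -28 - 60 = -88$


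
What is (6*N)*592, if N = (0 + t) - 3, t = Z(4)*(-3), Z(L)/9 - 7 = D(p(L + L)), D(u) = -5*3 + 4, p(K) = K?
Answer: 372960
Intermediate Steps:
D(u) = -11 (D(u) = -15 + 4 = -11)
Z(L) = -36 (Z(L) = 63 + 9*(-11) = 63 - 99 = -36)
t = 108 (t = -36*(-3) = 108)
N = 105 (N = (0 + 108) - 3 = 108 - 3 = 105)
(6*N)*592 = (6*105)*592 = 630*592 = 372960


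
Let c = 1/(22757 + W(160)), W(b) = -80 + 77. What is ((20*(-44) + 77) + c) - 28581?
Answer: -668603535/22754 ≈ -29384.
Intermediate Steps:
W(b) = -3
c = 1/22754 (c = 1/(22757 - 3) = 1/22754 ≈ 4.3948e-5)
((20*(-44) + 77) + c) - 28581 = ((20*(-44) + 77) + 1/22754) - 28581 = ((-880 + 77) + 1/22754) - 28581 = (-803 + 1/22754) - 28581 = -18271461/22754 - 28581 = -668603535/22754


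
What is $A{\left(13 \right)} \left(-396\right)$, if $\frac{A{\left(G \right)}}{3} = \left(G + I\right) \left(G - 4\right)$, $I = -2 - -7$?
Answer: $-192456$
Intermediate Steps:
$I = 5$ ($I = -2 + 7 = 5$)
$A{\left(G \right)} = 3 \left(-4 + G\right) \left(5 + G\right)$ ($A{\left(G \right)} = 3 \left(G + 5\right) \left(G - 4\right) = 3 \left(5 + G\right) \left(-4 + G\right) = 3 \left(-4 + G\right) \left(5 + G\right)$)
$A{\left(13 \right)} \left(-396\right) = \left(-60 + 3 \cdot 13 + 3 \cdot 13^{2}\right) \left(-396\right) = \left(-60 + 39 + 3 \cdot 169\right) \left(-396\right) = \left(-60 + 39 + 507\right) \left(-396\right) = 486 \left(-396\right) = -192456$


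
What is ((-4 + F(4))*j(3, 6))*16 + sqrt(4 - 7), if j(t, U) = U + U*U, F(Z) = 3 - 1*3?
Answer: -2688 + I*sqrt(3) ≈ -2688.0 + 1.732*I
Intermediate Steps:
F(Z) = 0 (F(Z) = 3 - 3 = 0)
j(t, U) = U + U**2
((-4 + F(4))*j(3, 6))*16 + sqrt(4 - 7) = ((-4 + 0)*(6*(1 + 6)))*16 + sqrt(4 - 7) = -24*7*16 + sqrt(-3) = -4*42*16 + I*sqrt(3) = -168*16 + I*sqrt(3) = -2688 + I*sqrt(3)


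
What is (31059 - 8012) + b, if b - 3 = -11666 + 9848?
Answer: 21232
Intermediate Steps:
b = -1815 (b = 3 + (-11666 + 9848) = 3 - 1818 = -1815)
(31059 - 8012) + b = (31059 - 8012) - 1815 = 23047 - 1815 = 21232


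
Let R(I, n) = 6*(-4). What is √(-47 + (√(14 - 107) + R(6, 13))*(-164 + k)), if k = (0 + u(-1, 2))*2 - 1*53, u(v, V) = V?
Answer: √(5065 - 213*I*√93) ≈ 72.563 - 14.154*I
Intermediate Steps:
R(I, n) = -24
k = -49 (k = (0 + 2)*2 - 1*53 = 2*2 - 53 = 4 - 53 = -49)
√(-47 + (√(14 - 107) + R(6, 13))*(-164 + k)) = √(-47 + (√(14 - 107) - 24)*(-164 - 49)) = √(-47 + (√(-93) - 24)*(-213)) = √(-47 + (I*√93 - 24)*(-213)) = √(-47 + (-24 + I*√93)*(-213)) = √(-47 + (5112 - 213*I*√93)) = √(5065 - 213*I*√93)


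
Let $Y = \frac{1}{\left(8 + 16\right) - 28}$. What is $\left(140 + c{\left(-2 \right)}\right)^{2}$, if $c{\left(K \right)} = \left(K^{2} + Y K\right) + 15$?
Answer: $\frac{101761}{4} \approx 25440.0$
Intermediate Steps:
$Y = - \frac{1}{4}$ ($Y = \frac{1}{24 - 28} = \frac{1}{-4} = - \frac{1}{4} \approx -0.25$)
$c{\left(K \right)} = 15 + K^{2} - \frac{K}{4}$ ($c{\left(K \right)} = \left(K^{2} - \frac{K}{4}\right) + 15 = 15 + K^{2} - \frac{K}{4}$)
$\left(140 + c{\left(-2 \right)}\right)^{2} = \left(140 + \left(15 + \left(-2\right)^{2} - - \frac{1}{2}\right)\right)^{2} = \left(140 + \left(15 + 4 + \frac{1}{2}\right)\right)^{2} = \left(140 + \frac{39}{2}\right)^{2} = \left(\frac{319}{2}\right)^{2} = \frac{101761}{4}$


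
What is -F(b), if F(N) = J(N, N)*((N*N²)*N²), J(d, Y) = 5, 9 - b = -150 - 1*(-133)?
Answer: -59406880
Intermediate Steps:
b = 26 (b = 9 - (-150 - 1*(-133)) = 9 - (-150 + 133) = 9 - 1*(-17) = 9 + 17 = 26)
F(N) = 5*N⁵ (F(N) = 5*((N*N²)*N²) = 5*(N³*N²) = 5*N⁵)
-F(b) = -5*26⁵ = -5*11881376 = -1*59406880 = -59406880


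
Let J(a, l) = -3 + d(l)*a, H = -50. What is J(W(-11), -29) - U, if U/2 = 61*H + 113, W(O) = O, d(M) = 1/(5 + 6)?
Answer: 5870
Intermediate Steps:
d(M) = 1/11
J(a, l) = -3 + a/11
U = -5874 (U = 2*(61*(-50) + 113) = 2*(-3050 + 113) = 2*(-2937) = -5874)
J(W(-11), -29) - U = (-3 + (1/11)*(-11)) - 1*(-5874) = (-3 - 1) + 5874 = -4 + 5874 = 5870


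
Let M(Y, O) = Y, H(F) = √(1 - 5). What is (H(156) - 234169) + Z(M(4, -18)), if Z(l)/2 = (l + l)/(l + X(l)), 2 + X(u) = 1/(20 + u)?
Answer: -11473897/49 + 2*I ≈ -2.3416e+5 + 2.0*I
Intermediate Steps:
X(u) = -2 + 1/(20 + u)
H(F) = 2*I (H(F) = √(-4) = 2*I)
Z(l) = 4*l/(l + (-39 - 2*l)/(20 + l)) (Z(l) = 2*((l + l)/(l + (-39 - 2*l)/(20 + l))) = 2*((2*l)/(l + (-39 - 2*l)/(20 + l))) = 2*(2*l/(l + (-39 - 2*l)/(20 + l))) = 4*l/(l + (-39 - 2*l)/(20 + l)))
(H(156) - 234169) + Z(M(4, -18)) = (2*I - 234169) + 4*4*(20 + 4)/(-39 + 4² + 18*4) = (-234169 + 2*I) + 4*4*24/(-39 + 16 + 72) = (-234169 + 2*I) + 4*4*24/49 = (-234169 + 2*I) + 4*4*(1/49)*24 = (-234169 + 2*I) + 384/49 = -11473897/49 + 2*I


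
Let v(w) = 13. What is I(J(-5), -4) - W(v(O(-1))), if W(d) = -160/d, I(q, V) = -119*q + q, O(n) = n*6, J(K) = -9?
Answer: 13966/13 ≈ 1074.3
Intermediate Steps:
O(n) = 6*n
I(q, V) = -118*q
I(J(-5), -4) - W(v(O(-1))) = -118*(-9) - (-160)/13 = 1062 - (-160)/13 = 1062 - 1*(-160/13) = 1062 + 160/13 = 13966/13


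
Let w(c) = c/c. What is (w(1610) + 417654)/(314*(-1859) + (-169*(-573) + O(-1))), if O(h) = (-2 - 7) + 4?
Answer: -417655/486894 ≈ -0.85779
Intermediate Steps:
O(h) = -5 (O(h) = -9 + 4 = -5)
w(c) = 1
(w(1610) + 417654)/(314*(-1859) + (-169*(-573) + O(-1))) = (1 + 417654)/(314*(-1859) + (-169*(-573) - 5)) = 417655/(-583726 + (96837 - 5)) = 417655/(-583726 + 96832) = 417655/(-486894) = 417655*(-1/486894) = -417655/486894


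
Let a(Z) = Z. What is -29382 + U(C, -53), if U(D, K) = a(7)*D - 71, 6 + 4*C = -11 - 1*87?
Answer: -29635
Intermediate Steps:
C = -26 (C = -3/2 + (-11 - 1*87)/4 = -3/2 + (-11 - 87)/4 = -3/2 + (¼)*(-98) = -3/2 - 49/2 = -26)
U(D, K) = -71 + 7*D (U(D, K) = 7*D - 71 = -71 + 7*D)
-29382 + U(C, -53) = -29382 + (-71 + 7*(-26)) = -29382 + (-71 - 182) = -29382 - 253 = -29635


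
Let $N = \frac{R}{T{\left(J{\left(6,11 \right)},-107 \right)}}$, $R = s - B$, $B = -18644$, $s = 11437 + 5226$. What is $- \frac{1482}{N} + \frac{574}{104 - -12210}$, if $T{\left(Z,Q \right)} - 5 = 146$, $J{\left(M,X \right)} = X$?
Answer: $- \frac{455897555}{72461733} \approx -6.2916$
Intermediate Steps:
$s = 16663$
$T{\left(Z,Q \right)} = 151$ ($T{\left(Z,Q \right)} = 5 + 146 = 151$)
$R = 35307$ ($R = 16663 - -18644 = 16663 + 18644 = 35307$)
$N = \frac{35307}{151} \approx 233.82$
$- \frac{1482}{N} + \frac{574}{104 - -12210} = - \frac{1482}{\frac{35307}{151}} + \frac{574}{104 - -12210} = \left(-1482\right) \frac{151}{35307} + \frac{574}{104 + 12210} = - \frac{74594}{11769} + \frac{574}{12314} = - \frac{74594}{11769} + 574 \cdot \frac{1}{12314} = - \frac{74594}{11769} + \frac{287}{6157} = - \frac{455897555}{72461733}$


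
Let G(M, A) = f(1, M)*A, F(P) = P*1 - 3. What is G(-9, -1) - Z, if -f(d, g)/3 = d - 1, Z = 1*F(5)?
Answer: -2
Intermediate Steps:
F(P) = -3 + P (F(P) = P - 3 = -3 + P)
Z = 2 (Z = 1*(-3 + 5) = 1*2 = 2)
f(d, g) = 3 - 3*d (f(d, g) = -3*(d - 1) = -3*(-1 + d) = 3 - 3*d)
G(M, A) = 0 (G(M, A) = (3 - 3*1)*A = (3 - 3)*A = 0*A = 0)
G(-9, -1) - Z = 0 - 1*2 = 0 - 2 = -2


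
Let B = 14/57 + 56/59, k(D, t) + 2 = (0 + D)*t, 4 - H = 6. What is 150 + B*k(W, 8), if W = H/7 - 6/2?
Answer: 130266/1121 ≈ 116.21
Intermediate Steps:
H = -2 (H = 4 - 1*6 = 4 - 6 = -2)
W = -23/7 (W = -2/7 - 6/2 = -2*⅐ - 6*½ = -2/7 - 3 = -23/7 ≈ -3.2857)
k(D, t) = -2 + D*t (k(D, t) = -2 + (0 + D)*t = -2 + D*t)
B = 4018/3363 (B = 14*(1/57) + 56*(1/59) = 14/57 + 56/59 = 4018/3363 ≈ 1.1948)
150 + B*k(W, 8) = 150 + 4018*(-2 - 23/7*8)/3363 = 150 + 4018*(-2 - 184/7)/3363 = 150 + (4018/3363)*(-198/7) = 150 - 37884/1121 = 130266/1121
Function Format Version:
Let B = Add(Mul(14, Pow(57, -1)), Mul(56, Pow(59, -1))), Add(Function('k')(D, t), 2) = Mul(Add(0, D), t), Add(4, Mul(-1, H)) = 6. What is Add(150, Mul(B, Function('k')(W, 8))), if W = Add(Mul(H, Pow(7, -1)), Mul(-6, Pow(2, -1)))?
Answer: Rational(130266, 1121) ≈ 116.21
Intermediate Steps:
H = -2 (H = Add(4, Mul(-1, 6)) = Add(4, -6) = -2)
W = Rational(-23, 7) (W = Add(Mul(-2, Pow(7, -1)), Mul(-6, Pow(2, -1))) = Add(Mul(-2, Rational(1, 7)), Mul(-6, Rational(1, 2))) = Add(Rational(-2, 7), -3) = Rational(-23, 7) ≈ -3.2857)
Function('k')(D, t) = Add(-2, Mul(D, t)) (Function('k')(D, t) = Add(-2, Mul(Add(0, D), t)) = Add(-2, Mul(D, t)))
B = Rational(4018, 3363) (B = Add(Mul(14, Rational(1, 57)), Mul(56, Rational(1, 59))) = Add(Rational(14, 57), Rational(56, 59)) = Rational(4018, 3363) ≈ 1.1948)
Add(150, Mul(B, Function('k')(W, 8))) = Add(150, Mul(Rational(4018, 3363), Add(-2, Mul(Rational(-23, 7), 8)))) = Add(150, Mul(Rational(4018, 3363), Add(-2, Rational(-184, 7)))) = Add(150, Mul(Rational(4018, 3363), Rational(-198, 7))) = Add(150, Rational(-37884, 1121)) = Rational(130266, 1121)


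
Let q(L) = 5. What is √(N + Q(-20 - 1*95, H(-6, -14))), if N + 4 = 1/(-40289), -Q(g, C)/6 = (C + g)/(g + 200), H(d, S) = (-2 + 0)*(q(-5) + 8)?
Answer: √69813692350185/3424565 ≈ 2.4399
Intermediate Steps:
H(d, S) = -26 (H(d, S) = (-2 + 0)*(5 + 8) = -2*13 = -26)
Q(g, C) = -6*(C + g)/(200 + g) (Q(g, C) = -6*(C + g)/(g + 200) = -6*(C + g)/(200 + g))
N = -161157/40289 (N = -4 + 1/(-40289) = -4 - 1/40289 = -161157/40289 ≈ -4.0000)
√(N + Q(-20 - 1*95, H(-6, -14))) = √(-161157/40289 + 6*(-1*(-26) - (-20 - 1*95))/(200 + (-20 - 1*95))) = √(-161157/40289 + 6*(26 - (-20 - 95))/(200 + (-20 - 95))) = √(-161157/40289 + 6*(26 - 1*(-115))/(200 - 115)) = √(-161157/40289 + 6*(26 + 115)/85) = √(-161157/40289 + 6*(1/85)*141) = √(-161157/40289 + 846/85) = √(20386149/3424565) = √69813692350185/3424565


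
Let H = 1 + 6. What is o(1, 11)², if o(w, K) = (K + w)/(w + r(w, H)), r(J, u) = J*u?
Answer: 9/4 ≈ 2.2500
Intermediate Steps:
H = 7
o(w, K) = (K + w)/(8*w) (o(w, K) = (K + w)/(w + w*7) = (K + w)/(w + 7*w) = (K + w)/((8*w)) = (K + w)*(1/(8*w)) = (K + w)/(8*w))
o(1, 11)² = ((⅛)*(11 + 1)/1)² = ((⅛)*1*12)² = (3/2)² = 9/4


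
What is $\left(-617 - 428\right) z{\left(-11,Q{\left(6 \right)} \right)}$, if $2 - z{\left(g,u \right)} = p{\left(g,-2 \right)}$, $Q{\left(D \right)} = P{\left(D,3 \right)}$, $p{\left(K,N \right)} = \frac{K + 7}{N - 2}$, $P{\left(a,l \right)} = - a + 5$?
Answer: $-1045$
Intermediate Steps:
$P{\left(a,l \right)} = 5 - a$
$p{\left(K,N \right)} = \frac{7 + K}{-2 + N}$
$Q{\left(D \right)} = 5 - D$
$z{\left(g,u \right)} = \frac{15}{4} + \frac{g}{4}$ ($z{\left(g,u \right)} = 2 - \frac{7 + g}{-2 - 2} = 2 - \frac{7 + g}{-4} = 2 - - \frac{7 + g}{4} = 2 - \left(- \frac{7}{4} - \frac{g}{4}\right) = 2 + \left(\frac{7}{4} + \frac{g}{4}\right) = \frac{15}{4} + \frac{g}{4}$)
$\left(-617 - 428\right) z{\left(-11,Q{\left(6 \right)} \right)} = \left(-617 - 428\right) \left(\frac{15}{4} + \frac{1}{4} \left(-11\right)\right) = - 1045 \left(\frac{15}{4} - \frac{11}{4}\right) = \left(-1045\right) 1 = -1045$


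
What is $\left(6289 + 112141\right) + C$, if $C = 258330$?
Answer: $376760$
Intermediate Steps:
$\left(6289 + 112141\right) + C = \left(6289 + 112141\right) + 258330 = 118430 + 258330 = 376760$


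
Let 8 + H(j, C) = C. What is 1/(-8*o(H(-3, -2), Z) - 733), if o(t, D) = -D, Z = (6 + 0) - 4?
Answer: -1/717 ≈ -0.0013947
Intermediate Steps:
H(j, C) = -8 + C
Z = 2 (Z = 6 - 4 = 2)
1/(-8*o(H(-3, -2), Z) - 733) = 1/(-(-8)*2 - 733) = 1/(-8*(-2) - 733) = 1/(16 - 733) = 1/(-717) = -1/717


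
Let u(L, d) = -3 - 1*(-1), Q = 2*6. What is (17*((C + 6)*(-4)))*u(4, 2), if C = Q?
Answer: 2448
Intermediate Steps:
Q = 12
C = 12
u(L, d) = -2 (u(L, d) = -3 + 1 = -2)
(17*((C + 6)*(-4)))*u(4, 2) = (17*((12 + 6)*(-4)))*(-2) = (17*(18*(-4)))*(-2) = (17*(-72))*(-2) = -1224*(-2) = 2448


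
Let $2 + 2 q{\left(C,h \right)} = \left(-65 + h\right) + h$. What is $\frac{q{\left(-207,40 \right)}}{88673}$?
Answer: $\frac{1}{13642} \approx 7.3303 \cdot 10^{-5}$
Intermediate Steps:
$q{\left(C,h \right)} = - \frac{67}{2} + h$ ($q{\left(C,h \right)} = -1 + \frac{\left(-65 + h\right) + h}{2} = -1 + \frac{-65 + 2 h}{2} = -1 + \left(- \frac{65}{2} + h\right) = - \frac{67}{2} + h$)
$\frac{q{\left(-207,40 \right)}}{88673} = \frac{- \frac{67}{2} + 40}{88673} = \frac{13}{2} \cdot \frac{1}{88673} = \frac{1}{13642}$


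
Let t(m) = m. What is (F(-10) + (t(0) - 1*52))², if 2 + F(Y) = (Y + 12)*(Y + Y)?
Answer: 8836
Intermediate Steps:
F(Y) = -2 + 2*Y*(12 + Y) (F(Y) = -2 + (Y + 12)*(Y + Y) = -2 + (12 + Y)*(2*Y) = -2 + 2*Y*(12 + Y))
(F(-10) + (t(0) - 1*52))² = ((-2 + 2*(-10)² + 24*(-10)) + (0 - 1*52))² = ((-2 + 2*100 - 240) + (0 - 52))² = ((-2 + 200 - 240) - 52)² = (-42 - 52)² = (-94)² = 8836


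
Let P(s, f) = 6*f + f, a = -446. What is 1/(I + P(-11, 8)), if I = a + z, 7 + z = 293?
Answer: -1/104 ≈ -0.0096154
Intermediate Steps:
z = 286 (z = -7 + 293 = 286)
P(s, f) = 7*f
I = -160 (I = -446 + 286 = -160)
1/(I + P(-11, 8)) = 1/(-160 + 7*8) = 1/(-160 + 56) = 1/(-104) = -1/104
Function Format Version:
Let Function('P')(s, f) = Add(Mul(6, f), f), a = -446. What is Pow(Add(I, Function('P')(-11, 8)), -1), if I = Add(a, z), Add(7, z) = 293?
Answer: Rational(-1, 104) ≈ -0.0096154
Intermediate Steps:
z = 286 (z = Add(-7, 293) = 286)
Function('P')(s, f) = Mul(7, f)
I = -160 (I = Add(-446, 286) = -160)
Pow(Add(I, Function('P')(-11, 8)), -1) = Pow(Add(-160, Mul(7, 8)), -1) = Pow(Add(-160, 56), -1) = Pow(-104, -1) = Rational(-1, 104)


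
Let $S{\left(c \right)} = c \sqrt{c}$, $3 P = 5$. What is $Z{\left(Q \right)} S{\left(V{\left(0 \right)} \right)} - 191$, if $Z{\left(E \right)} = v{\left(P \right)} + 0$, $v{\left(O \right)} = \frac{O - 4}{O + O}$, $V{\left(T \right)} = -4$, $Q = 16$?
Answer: $-191 + \frac{28 i}{5} \approx -191.0 + 5.6 i$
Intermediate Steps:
$P = \frac{5}{3}$ ($P = \frac{1}{3} \cdot 5 = \frac{5}{3} \approx 1.6667$)
$S{\left(c \right)} = c^{\frac{3}{2}}$
$v{\left(O \right)} = \frac{-4 + O}{2 O}$
$Z{\left(E \right)} = - \frac{7}{10}$ ($Z{\left(E \right)} = \frac{-4 + \frac{5}{3}}{2 \cdot \frac{5}{3}} + 0 = \frac{1}{2} \cdot \frac{3}{5} \left(- \frac{7}{3}\right) + 0 = - \frac{7}{10} + 0 = - \frac{7}{10}$)
$Z{\left(Q \right)} S{\left(V{\left(0 \right)} \right)} - 191 = - \frac{7 \left(-4\right)^{\frac{3}{2}}}{10} - 191 = - \frac{7 \left(- 8 i\right)}{10} - 191 = \frac{28 i}{5} - 191 = -191 + \frac{28 i}{5}$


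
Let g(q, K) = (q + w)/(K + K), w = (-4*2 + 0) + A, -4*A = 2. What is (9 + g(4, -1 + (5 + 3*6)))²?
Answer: 613089/7744 ≈ 79.170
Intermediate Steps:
A = -½ (A = -¼*2 = -½ ≈ -0.50000)
w = -17/2 (w = (-4*2 + 0) - ½ = (-8 + 0) - ½ = -8 - ½ = -17/2 ≈ -8.5000)
g(q, K) = (-17/2 + q)/(2*K) (g(q, K) = (q - 17/2)/(K + K) = (-17/2 + q)/((2*K)) = (-17/2 + q)*(1/(2*K)) = (-17/2 + q)/(2*K))
(9 + g(4, -1 + (5 + 3*6)))² = (9 + (-17 + 2*4)/(4*(-1 + (5 + 3*6))))² = (9 + (-17 + 8)/(4*(-1 + (5 + 18))))² = (9 + (¼)*(-9)/(-1 + 23))² = (9 + (¼)*(-9)/22)² = (9 + (¼)*(1/22)*(-9))² = (9 - 9/88)² = (783/88)² = 613089/7744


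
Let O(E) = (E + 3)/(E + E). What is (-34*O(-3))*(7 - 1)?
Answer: 0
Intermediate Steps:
O(E) = (3 + E)/(2*E) (O(E) = (3 + E)/((2*E)) = (3 + E)*(1/(2*E)) = (3 + E)/(2*E))
(-34*O(-3))*(7 - 1) = (-17*(3 - 3)/(-3))*(7 - 1) = -17*(-1)*0/3*6 = -34*0*6 = 0*6 = 0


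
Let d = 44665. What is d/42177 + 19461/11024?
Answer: 101014889/35766096 ≈ 2.8243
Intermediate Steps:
d/42177 + 19461/11024 = 44665/42177 + 19461/11024 = 44665*(1/42177) + 19461*(1/11024) = 44665/42177 + 1497/848 = 101014889/35766096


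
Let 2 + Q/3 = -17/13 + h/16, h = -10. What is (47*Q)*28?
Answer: -403683/26 ≈ -15526.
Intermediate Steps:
Q = -1227/104 (Q = -6 + 3*(-17/13 - 10/16) = -6 + 3*(-17*1/13 - 10*1/16) = -6 + 3*(-17/13 - 5/8) = -6 + 3*(-201/104) = -6 - 603/104 = -1227/104 ≈ -11.798)
(47*Q)*28 = (47*(-1227/104))*28 = -57669/104*28 = -403683/26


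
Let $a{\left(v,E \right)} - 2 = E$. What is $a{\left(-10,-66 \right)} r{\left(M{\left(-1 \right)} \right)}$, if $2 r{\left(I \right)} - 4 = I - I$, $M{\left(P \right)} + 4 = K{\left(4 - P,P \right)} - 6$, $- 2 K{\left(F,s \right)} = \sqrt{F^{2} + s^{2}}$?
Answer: $-128$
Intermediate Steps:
$a{\left(v,E \right)} = 2 + E$
$K{\left(F,s \right)} = - \frac{\sqrt{F^{2} + s^{2}}}{2}$
$M{\left(P \right)} = -10 - \frac{\sqrt{P^{2} + \left(4 - P\right)^{2}}}{2}$ ($M{\left(P \right)} = -4 - \left(6 + \frac{\sqrt{\left(4 - P\right)^{2} + P^{2}}}{2}\right) = -4 - \left(6 + \frac{\sqrt{P^{2} + \left(4 - P\right)^{2}}}{2}\right) = -10 - \frac{\sqrt{P^{2} + \left(4 - P\right)^{2}}}{2}$)
$r{\left(I \right)} = 2$ ($r{\left(I \right)} = 2 + \frac{I - I}{2} = 2 + \frac{1}{2} \cdot 0 = 2 + 0 = 2$)
$a{\left(-10,-66 \right)} r{\left(M{\left(-1 \right)} \right)} = \left(2 - 66\right) 2 = \left(-64\right) 2 = -128$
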